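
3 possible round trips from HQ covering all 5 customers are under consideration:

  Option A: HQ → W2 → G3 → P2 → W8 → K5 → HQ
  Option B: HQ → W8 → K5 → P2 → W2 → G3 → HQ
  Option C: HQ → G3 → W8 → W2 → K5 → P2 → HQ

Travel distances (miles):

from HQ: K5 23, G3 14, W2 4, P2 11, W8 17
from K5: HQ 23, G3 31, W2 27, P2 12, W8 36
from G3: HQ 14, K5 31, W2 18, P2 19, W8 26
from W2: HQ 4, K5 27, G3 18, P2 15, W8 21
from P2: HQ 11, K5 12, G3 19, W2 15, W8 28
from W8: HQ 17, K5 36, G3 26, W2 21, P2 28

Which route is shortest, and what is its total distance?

Shortest is Option C, total 111 miles.

Option A: 4 + 18 + 19 + 28 + 36 + 23 = 128
Option B: 17 + 36 + 12 + 15 + 18 + 14 = 112
Option C: 14 + 26 + 21 + 27 + 12 + 11 = 111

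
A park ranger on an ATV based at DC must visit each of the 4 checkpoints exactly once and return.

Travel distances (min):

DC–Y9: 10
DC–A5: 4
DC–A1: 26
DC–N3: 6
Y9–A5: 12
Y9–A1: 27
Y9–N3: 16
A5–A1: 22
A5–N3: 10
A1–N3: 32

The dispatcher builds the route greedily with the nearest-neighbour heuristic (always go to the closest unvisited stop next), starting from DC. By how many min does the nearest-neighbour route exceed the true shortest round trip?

DC: A5=4, N3=6, Y9=10, A1=26 ⇒ A5
A5: N3=10, Y9=12, A1=22 ⇒ N3
N3: Y9=16, A1=32 ⇒ Y9
Y9: A1=27 ⇒ A1
NN route DC → A5 → N3 → Y9 → A1 → DC costs 83.
Optimal: DC → Y9 → A1 → A5 → N3 → DC costs 75 (by enumerating all 12 distinct tours).
Excess = 83 − 75 = 8.

The nearest-neighbour route is 8 min longer than optimal.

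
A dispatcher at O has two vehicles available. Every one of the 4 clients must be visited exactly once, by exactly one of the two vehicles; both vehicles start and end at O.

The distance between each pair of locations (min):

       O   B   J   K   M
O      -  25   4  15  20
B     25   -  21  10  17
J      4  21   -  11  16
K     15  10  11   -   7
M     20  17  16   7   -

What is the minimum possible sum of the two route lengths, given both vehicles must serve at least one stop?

Minimum combined distance: 70 min.

Check every non-empty split of the stops between the two vehicles; for each half take its own optimal tour:
  {B} + {J, K, M}: 50 + 42 = 92
  {J} + {B, K, M}: 8 + 62 = 70
  {B, J} + {K, M}: 50 + 42 = 92
  {K} + {B, J, M}: 30 + 62 = 92
  {B, K} + {J, M}: 50 + 40 = 90
  {J, K} + {B, M}: 30 + 62 = 92
  … (7 splits in total)
Best: vehicle 1 O → J → O = 8; vehicle 2 O → B → K → M → O = 62; combined 70.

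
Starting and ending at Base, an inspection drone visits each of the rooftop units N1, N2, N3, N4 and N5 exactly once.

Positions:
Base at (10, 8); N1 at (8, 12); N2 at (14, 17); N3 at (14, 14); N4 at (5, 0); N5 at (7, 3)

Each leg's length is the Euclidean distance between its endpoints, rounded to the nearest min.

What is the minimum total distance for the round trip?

With 5 stops there are 5!/2 = 60 distinct round trips (a route and its reverse cost the same).
Base → N1 → N2 → N3 → N4 → N5 → Base: 4+8+3+17+4+6 = 42
Base → N1 → N2 → N3 → N5 → N4 → Base: 4+8+3+13+4+9 = 41
Base → N1 → N2 → N4 → N3 → N5 → Base: 4+8+19+17+13+6 = 67
Base → N1 → N2 → N4 → N5 → N3 → Base: 4+8+19+4+13+7 = 55
Base → N1 → N2 → N5 → N3 → N4 → Base: 4+8+16+13+17+9 = 67
Base → N1 → N2 → N5 → N4 → N3 → Base: 4+8+16+4+17+7 = 56
Base → N1 → N3 → N2 → N4 → N5 → Base: 4+6+3+19+4+6 = 42
Base → N1 → N3 → N2 → N5 → N4 → Base: 4+6+3+16+4+9 = 42
Base → N1 → N3 → N4 → N2 → N5 → Base: 4+6+17+19+16+6 = 68
Base → N1 → N3 → N4 → N5 → N2 → Base: 4+6+17+4+16+10 = 57
Base → N1 → N3 → N5 → N2 → N4 → Base: 4+6+13+16+19+9 = 67
Base → N1 → N3 → N5 → N4 → N2 → Base: 4+6+13+4+19+10 = 56
Base → N1 → N4 → N2 → N3 → N5 → Base: 4+12+19+3+13+6 = 57
Base → N1 → N4 → N2 → N5 → N3 → Base: 4+12+19+16+13+7 = 71
… (46 more)
Base → N3 → N2 → N1 → N4 → N5 → Base: 7+3+8+12+4+6 = 40  ← best
The minimum is 40.
One optimal route: Base → N3 → N2 → N1 → N4 → N5 → Base (or its reverse).

40 min — the shortest possible round trip.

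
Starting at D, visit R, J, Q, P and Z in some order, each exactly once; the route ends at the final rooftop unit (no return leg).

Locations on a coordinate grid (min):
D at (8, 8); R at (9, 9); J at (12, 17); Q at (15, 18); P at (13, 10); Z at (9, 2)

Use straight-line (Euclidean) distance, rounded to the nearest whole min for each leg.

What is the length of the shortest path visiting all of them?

Shortest open route: 27 min.

There are 5! = 120 possible orderings.
D - R - J - Q - P - Z: 1+9+3+8+9 = 30
D - R - J - Q - Z - P: 1+9+3+17+9 = 39
D - R - J - P - Q - Z: 1+9+7+8+17 = 42
D - R - J - P - Z - Q: 1+9+7+9+17 = 43
D - R - J - Z - Q - P: 1+9+15+17+8 = 50
D - R - J - Z - P - Q: 1+9+15+9+8 = 42
D - R - Q - J - P - Z: 1+11+3+7+9 = 31
D - R - Q - J - Z - P: 1+11+3+15+9 = 39
D - R - Q - P - J - Z: 1+11+8+7+15 = 42
D - R - Q - P - Z - J: 1+11+8+9+15 = 44
D - R - Q - Z - J - P: 1+11+17+15+7 = 51
D - R - Q - Z - P - J: 1+11+17+9+7 = 45
D - R - P - J - Q - Z: 1+4+7+3+17 = 32
D - R - P - J - Z - Q: 1+4+7+15+17 = 44
… (106 more)
D - R - Z - P - J - Q: 1+7+9+7+3 = 27  ← best
The minimum is 27.
One shortest path: D → R → Z → P → J → Q.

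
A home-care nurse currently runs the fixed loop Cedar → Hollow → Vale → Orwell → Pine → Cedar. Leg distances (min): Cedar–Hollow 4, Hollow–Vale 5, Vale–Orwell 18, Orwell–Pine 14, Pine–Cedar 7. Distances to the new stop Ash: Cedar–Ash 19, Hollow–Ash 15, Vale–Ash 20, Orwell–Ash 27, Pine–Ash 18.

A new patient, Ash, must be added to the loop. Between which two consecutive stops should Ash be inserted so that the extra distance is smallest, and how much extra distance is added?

Adding 29 min by placing Ash on the Vale–Orwell leg.

Insertion cost between consecutive stops i–j is d(i,Ash) + d(Ash,j) − d(i,j):
  between Cedar and Hollow: 19 + 15 − 4 = 30
  between Hollow and Vale: 15 + 20 − 5 = 30
  between Vale and Orwell: 20 + 27 − 18 = 29
  between Orwell and Pine: 27 + 18 − 14 = 31
  between Pine and Cedar: 18 + 19 − 7 = 30
Cheapest insertion is between Vale and Orwell, adding 29.
New total = 48 + 29 = 77.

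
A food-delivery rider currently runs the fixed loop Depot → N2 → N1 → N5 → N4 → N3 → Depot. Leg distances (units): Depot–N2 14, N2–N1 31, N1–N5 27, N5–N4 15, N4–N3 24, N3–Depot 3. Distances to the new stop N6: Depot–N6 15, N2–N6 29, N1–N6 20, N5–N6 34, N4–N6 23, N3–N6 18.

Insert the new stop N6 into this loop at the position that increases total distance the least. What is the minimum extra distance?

Insertion cost between consecutive stops i–j is d(i,N6) + d(N6,j) − d(i,j):
  between Depot and N2: 15 + 29 − 14 = 30
  between N2 and N1: 29 + 20 − 31 = 18
  between N1 and N5: 20 + 34 − 27 = 27
  between N5 and N4: 34 + 23 − 15 = 42
  between N4 and N3: 23 + 18 − 24 = 17
  between N3 and Depot: 18 + 15 − 3 = 30
Cheapest insertion is between N4 and N3, adding 17.
New total = 114 + 17 = 131.

Adding 17 by placing N6 on the N4–N3 leg.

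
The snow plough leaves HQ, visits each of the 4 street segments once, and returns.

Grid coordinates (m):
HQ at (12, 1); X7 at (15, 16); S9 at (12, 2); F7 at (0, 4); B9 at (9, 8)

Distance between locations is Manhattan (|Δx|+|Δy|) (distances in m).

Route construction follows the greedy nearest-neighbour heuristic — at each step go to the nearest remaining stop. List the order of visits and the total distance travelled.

HQ → [S9:1 / B9:10 / F7:15 / X7:18] → S9 (1)
S9 → [B9:9 / F7:14 / X7:17] → B9 (9)
B9 → [F7:13 / X7:14] → F7 (13)
F7 → [X7:27] → X7 (27)
Return X7→HQ: 18.
Total = 1 + 9 + 13 + 27 + 18 = 68.

Total distance 68 m via the nearest-neighbour route HQ → S9 → B9 → F7 → X7 → HQ.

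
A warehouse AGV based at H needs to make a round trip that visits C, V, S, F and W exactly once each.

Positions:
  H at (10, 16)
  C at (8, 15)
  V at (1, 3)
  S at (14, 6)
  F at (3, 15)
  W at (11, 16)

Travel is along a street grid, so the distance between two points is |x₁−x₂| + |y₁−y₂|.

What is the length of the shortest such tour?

Minimum total distance: 52.

H-C-V-S-F-W-H: 3+19+16+20+9+1 = 68
H-C-V-S-W-F-H: 3+19+16+13+9+8 = 68
H-C-V-F-S-W-H: 3+19+14+20+13+1 = 70
H-C-V-F-W-S-H: 3+19+14+9+13+14 = 72
H-C-V-W-S-F-H: 3+19+23+13+20+8 = 86
H-C-V-W-F-S-H: 3+19+23+9+20+14 = 88
H-C-S-V-F-W-H: 3+15+16+14+9+1 = 58
H-C-S-V-W-F-H: 3+15+16+23+9+8 = 74
H-C-S-F-V-W-H: 3+15+20+14+23+1 = 76
H-C-S-F-W-V-H: 3+15+20+9+23+22 = 92
H-C-S-W-V-F-H: 3+15+13+23+14+8 = 76
H-C-S-W-F-V-H: 3+15+13+9+14+22 = 76
H-C-F-V-S-W-H: 3+5+14+16+13+1 = 52
H-C-F-V-W-S-H: 3+5+14+23+13+14 = 72
… (46 more)
The minimum is 52.
One optimal route: H → C → F → V → S → W → H (or its reverse).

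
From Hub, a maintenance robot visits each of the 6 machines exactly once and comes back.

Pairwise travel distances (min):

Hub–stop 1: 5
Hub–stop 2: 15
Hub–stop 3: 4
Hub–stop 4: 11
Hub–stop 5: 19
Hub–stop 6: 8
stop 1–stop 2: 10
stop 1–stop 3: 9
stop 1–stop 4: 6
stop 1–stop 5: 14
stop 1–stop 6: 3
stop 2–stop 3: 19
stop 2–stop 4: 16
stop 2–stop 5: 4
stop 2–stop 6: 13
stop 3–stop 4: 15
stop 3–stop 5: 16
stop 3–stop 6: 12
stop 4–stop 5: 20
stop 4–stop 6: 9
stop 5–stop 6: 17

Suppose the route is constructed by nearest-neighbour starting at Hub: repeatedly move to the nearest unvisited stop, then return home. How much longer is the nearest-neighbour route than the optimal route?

From Hub: stop 3=4, stop 1=5, stop 6=8, stop 4=11, stop 2=15, stop 5=19 → choose stop 3 (4).
From stop 3: stop 1=9, stop 6=12, stop 4=15, stop 5=16, stop 2=19 → choose stop 1 (9).
From stop 1: stop 6=3, stop 4=6, stop 2=10, stop 5=14 → choose stop 6 (3).
From stop 6: stop 4=9, stop 2=13, stop 5=17 → choose stop 4 (9).
From stop 4: stop 2=16, stop 5=20 → choose stop 2 (16).
From stop 2: stop 5=4 → choose stop 5 (4).
NN route Hub → stop 3 → stop 1 → stop 6 → stop 4 → stop 2 → stop 5 → Hub costs 64.
Optimal: Hub → stop 1 → stop 4 → stop 6 → stop 2 → stop 5 → stop 3 → Hub costs 57 (by enumerating all 360 distinct tours).
Excess = 64 − 57 = 7.

Excess over optimum: 7 min.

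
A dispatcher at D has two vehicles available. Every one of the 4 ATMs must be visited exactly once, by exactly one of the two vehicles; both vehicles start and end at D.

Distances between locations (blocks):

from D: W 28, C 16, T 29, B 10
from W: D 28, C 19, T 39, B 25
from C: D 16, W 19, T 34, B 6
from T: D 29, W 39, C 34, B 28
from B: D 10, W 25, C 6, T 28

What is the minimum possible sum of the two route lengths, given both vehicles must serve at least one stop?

There are 2^3 − 1 = 7 ways to divide the 4 stops into two non-empty groups. For each, the best each vehicle can do is its own shortest tour through its group:
  {W} + {C, T, B}: 56 + 79 = 135
  {C} + {W, T, B}: 32 + 103 = 135
  {W, C} + {T, B}: 63 + 67 = 130
  {T} + {W, C, B}: 58 + 63 = 121
  {W, T} + {C, B}: 96 + 32 = 128
  {C, T} + {W, B}: 79 + 63 = 142
  … (7 splits in total)
Best: vehicle 1 D → T → D = 58; vehicle 2 D → W → C → B → D = 63; combined 121.

121 blocks — the smallest possible combined total.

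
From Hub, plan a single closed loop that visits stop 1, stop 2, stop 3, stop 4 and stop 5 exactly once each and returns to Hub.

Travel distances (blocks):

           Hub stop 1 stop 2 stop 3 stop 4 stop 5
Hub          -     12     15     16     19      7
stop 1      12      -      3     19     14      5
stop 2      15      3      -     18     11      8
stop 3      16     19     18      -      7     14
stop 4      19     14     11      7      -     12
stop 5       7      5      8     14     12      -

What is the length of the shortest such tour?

49 blocks — the shortest possible round trip.

With 5 stops there are 5!/2 = 60 distinct round trips (a route and its reverse cost the same).
Hub → stop 1 → stop 2 → stop 3 → stop 4 → stop 5 → Hub: 12+3+18+7+12+7 = 59
Hub → stop 1 → stop 2 → stop 3 → stop 5 → stop 4 → Hub: 12+3+18+14+12+19 = 78
Hub → stop 1 → stop 2 → stop 4 → stop 3 → stop 5 → Hub: 12+3+11+7+14+7 = 54
Hub → stop 1 → stop 2 → stop 4 → stop 5 → stop 3 → Hub: 12+3+11+12+14+16 = 68
Hub → stop 1 → stop 2 → stop 5 → stop 3 → stop 4 → Hub: 12+3+8+14+7+19 = 63
Hub → stop 1 → stop 2 → stop 5 → stop 4 → stop 3 → Hub: 12+3+8+12+7+16 = 58
Hub → stop 1 → stop 3 → stop 2 → stop 4 → stop 5 → Hub: 12+19+18+11+12+7 = 79
Hub → stop 1 → stop 3 → stop 2 → stop 5 → stop 4 → Hub: 12+19+18+8+12+19 = 88
Hub → stop 1 → stop 3 → stop 4 → stop 2 → stop 5 → Hub: 12+19+7+11+8+7 = 64
Hub → stop 1 → stop 3 → stop 4 → stop 5 → stop 2 → Hub: 12+19+7+12+8+15 = 73
Hub → stop 1 → stop 3 → stop 5 → stop 2 → stop 4 → Hub: 12+19+14+8+11+19 = 83
Hub → stop 1 → stop 3 → stop 5 → stop 4 → stop 2 → Hub: 12+19+14+12+11+15 = 83
Hub → stop 1 → stop 4 → stop 2 → stop 3 → stop 5 → Hub: 12+14+11+18+14+7 = 76
Hub → stop 1 → stop 4 → stop 2 → stop 5 → stop 3 → Hub: 12+14+11+8+14+16 = 75
… (46 more)
Hub → stop 3 → stop 4 → stop 2 → stop 1 → stop 5 → Hub: 16+7+11+3+5+7 = 49  ← best
The minimum is 49.
One optimal route: Hub → stop 3 → stop 4 → stop 2 → stop 1 → stop 5 → Hub (or its reverse).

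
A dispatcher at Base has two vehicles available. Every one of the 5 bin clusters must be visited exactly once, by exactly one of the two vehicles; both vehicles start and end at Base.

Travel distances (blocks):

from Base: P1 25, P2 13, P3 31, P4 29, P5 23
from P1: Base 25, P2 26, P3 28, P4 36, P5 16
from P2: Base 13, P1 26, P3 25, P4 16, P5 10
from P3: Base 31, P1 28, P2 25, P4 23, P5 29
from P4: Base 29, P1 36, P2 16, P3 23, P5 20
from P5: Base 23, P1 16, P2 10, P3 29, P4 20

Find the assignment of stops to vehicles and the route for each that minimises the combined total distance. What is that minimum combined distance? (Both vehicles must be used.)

141 blocks — the smallest possible combined total.

There are 2^4 − 1 = 15 ways to divide the 5 stops into two non-empty groups. For each, the best each vehicle can do is its own shortest tour through its group:
  {P1} + {P2, P3, P4, P5}: 50 + 97 = 147
  {P2} + {P1, P3, P4, P5}: 26 + 115 = 141
  {P1, P2} + {P3, P4, P5}: 64 + 97 = 161
  {P3} + {P1, P2, P4, P5}: 62 + 90 = 152
  {P1, P3} + {P2, P4, P5}: 84 + 72 = 156
  {P2, P3} + {P1, P4, P5}: 69 + 90 = 159
  … (15 splits in total)
Best: vehicle 1 Base → P2 → Base = 26; vehicle 2 Base → P1 → P5 → P4 → P3 → Base = 115; combined 141.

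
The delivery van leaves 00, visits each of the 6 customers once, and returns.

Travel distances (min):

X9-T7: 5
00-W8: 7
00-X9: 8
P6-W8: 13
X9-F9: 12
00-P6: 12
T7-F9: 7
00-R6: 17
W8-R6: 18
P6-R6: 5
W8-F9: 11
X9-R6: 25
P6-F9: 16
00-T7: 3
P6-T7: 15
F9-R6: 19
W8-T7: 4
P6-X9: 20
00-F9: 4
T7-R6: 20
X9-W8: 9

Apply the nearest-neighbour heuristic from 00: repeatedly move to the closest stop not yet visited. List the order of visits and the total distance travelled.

From 00: distances to unvisited — T7=3, F9=4, W8=7, X9=8, P6=12, R6=17. Nearest is T7 (3).
From T7: distances to unvisited — W8=4, X9=5, F9=7, P6=15, R6=20. Nearest is W8 (4).
From W8: distances to unvisited — X9=9, F9=11, P6=13, R6=18. Nearest is X9 (9).
From X9: distances to unvisited — F9=12, P6=20, R6=25. Nearest is F9 (12).
From F9: distances to unvisited — P6=16, R6=19. Nearest is P6 (16).
From P6: distances to unvisited — R6=5. Nearest is R6 (5).
Return R6→00: 17.
Total = 3 + 4 + 9 + 12 + 16 + 5 + 17 = 66.

Total distance 66 min via the nearest-neighbour route 00 → T7 → W8 → X9 → F9 → P6 → R6 → 00.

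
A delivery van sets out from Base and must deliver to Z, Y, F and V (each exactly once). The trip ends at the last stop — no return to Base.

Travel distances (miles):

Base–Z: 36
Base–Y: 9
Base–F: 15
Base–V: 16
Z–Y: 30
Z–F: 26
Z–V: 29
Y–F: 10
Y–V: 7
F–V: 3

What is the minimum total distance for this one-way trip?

Shortest open route: 45 miles.

There are 4! = 24 possible orderings.
Base - Z - Y - F - V: 36+30+10+3 = 79
Base - Z - Y - V - F: 36+30+7+3 = 76
Base - Z - F - Y - V: 36+26+10+7 = 79
Base - Z - F - V - Y: 36+26+3+7 = 72
Base - Z - V - Y - F: 36+29+7+10 = 82
Base - Z - V - F - Y: 36+29+3+10 = 78
Base - Y - Z - F - V: 9+30+26+3 = 68
Base - Y - Z - V - F: 9+30+29+3 = 71
Base - Y - F - Z - V: 9+10+26+29 = 74
Base - Y - F - V - Z: 9+10+3+29 = 51
Base - Y - V - Z - F: 9+7+29+26 = 71
Base - Y - V - F - Z: 9+7+3+26 = 45
Base - F - Z - Y - V: 15+26+30+7 = 78
Base - F - Z - V - Y: 15+26+29+7 = 77
… (10 more)
The minimum is 45.
One shortest path: Base → Y → V → F → Z.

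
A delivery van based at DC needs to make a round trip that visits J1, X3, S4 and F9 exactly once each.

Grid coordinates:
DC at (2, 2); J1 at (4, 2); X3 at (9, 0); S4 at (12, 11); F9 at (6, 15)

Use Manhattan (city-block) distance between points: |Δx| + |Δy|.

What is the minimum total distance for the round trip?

With 4 stops there are 4!/2 = 12 distinct round trips (a route and its reverse cost the same).
DC - J1 - X3 - S4 - F9 - DC: 2+7+14+10+17 = 50
DC - J1 - X3 - F9 - S4 - DC: 2+7+18+10+19 = 56
DC - J1 - S4 - X3 - F9 - DC: 2+17+14+18+17 = 68
DC - J1 - S4 - F9 - X3 - DC: 2+17+10+18+9 = 56
DC - J1 - F9 - X3 - S4 - DC: 2+15+18+14+19 = 68
DC - J1 - F9 - S4 - X3 - DC: 2+15+10+14+9 = 50
DC - X3 - J1 - S4 - F9 - DC: 9+7+17+10+17 = 60
DC - X3 - J1 - F9 - S4 - DC: 9+7+15+10+19 = 60
DC - X3 - S4 - J1 - F9 - DC: 9+14+17+15+17 = 72
DC - X3 - F9 - J1 - S4 - DC: 9+18+15+17+19 = 78
DC - S4 - J1 - X3 - F9 - DC: 19+17+7+18+17 = 78
DC - S4 - X3 - J1 - F9 - DC: 19+14+7+15+17 = 72
The minimum is 50.
One optimal route: DC → J1 → X3 → S4 → F9 → DC (or its reverse).

50 — the shortest possible round trip.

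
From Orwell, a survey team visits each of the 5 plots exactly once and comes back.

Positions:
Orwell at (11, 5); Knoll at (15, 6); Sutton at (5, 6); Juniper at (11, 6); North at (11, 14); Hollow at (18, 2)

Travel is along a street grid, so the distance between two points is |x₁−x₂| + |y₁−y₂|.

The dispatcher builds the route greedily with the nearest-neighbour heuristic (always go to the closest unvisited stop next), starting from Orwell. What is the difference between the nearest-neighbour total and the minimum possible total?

2 longer than the optimal tour.

From Orwell: Juniper=1, Knoll=5, Sutton=7, North=9, Hollow=10 → choose Juniper (1).
From Juniper: Knoll=4, Sutton=6, North=8, Hollow=11 → choose Knoll (4).
From Knoll: Hollow=7, Sutton=10, North=12 → choose Hollow (7).
From Hollow: Sutton=17, North=19 → choose Sutton (17).
From Sutton: North=14 → choose North (14).
NN route Orwell → Juniper → Knoll → Hollow → Sutton → North → Orwell costs 52.
Optimal: Orwell → Sutton → Juniper → North → Knoll → Hollow → Orwell costs 50 (by enumerating all 60 distinct tours).
Excess = 52 − 50 = 2.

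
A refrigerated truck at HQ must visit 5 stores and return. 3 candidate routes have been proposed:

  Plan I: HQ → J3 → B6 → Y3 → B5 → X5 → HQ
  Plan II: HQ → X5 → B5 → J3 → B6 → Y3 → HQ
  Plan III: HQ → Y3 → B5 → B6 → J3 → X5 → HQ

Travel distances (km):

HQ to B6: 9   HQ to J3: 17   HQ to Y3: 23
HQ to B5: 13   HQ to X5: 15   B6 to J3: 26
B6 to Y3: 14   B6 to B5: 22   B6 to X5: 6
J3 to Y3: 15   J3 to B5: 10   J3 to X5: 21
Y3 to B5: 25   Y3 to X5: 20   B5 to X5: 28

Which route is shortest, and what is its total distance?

Plan I: 17 + 26 + 14 + 25 + 28 + 15 = 125
Plan II: 15 + 28 + 10 + 26 + 14 + 23 = 116
Plan III: 23 + 25 + 22 + 26 + 21 + 15 = 132

Shortest is Plan II, total 116 km.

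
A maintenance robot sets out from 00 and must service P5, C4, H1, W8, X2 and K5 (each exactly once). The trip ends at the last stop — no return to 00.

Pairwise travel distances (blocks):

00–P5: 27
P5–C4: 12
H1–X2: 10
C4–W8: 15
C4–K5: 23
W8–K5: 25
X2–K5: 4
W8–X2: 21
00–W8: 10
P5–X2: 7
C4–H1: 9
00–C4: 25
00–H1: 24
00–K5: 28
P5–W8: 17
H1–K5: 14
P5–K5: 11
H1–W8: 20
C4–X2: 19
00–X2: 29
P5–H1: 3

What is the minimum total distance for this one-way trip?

48 blocks — the minimum one-way total.

There are 6! = 720 possible orderings.
00 → P5 → C4 → H1 → W8 → X2 → K5: 27+12+9+20+21+4 = 93
00 → P5 → C4 → H1 → W8 → K5 → X2: 27+12+9+20+25+4 = 97
00 → P5 → C4 → H1 → X2 → W8 → K5: 27+12+9+10+21+25 = 104
00 → P5 → C4 → H1 → X2 → K5 → W8: 27+12+9+10+4+25 = 87
00 → P5 → C4 → H1 → K5 → W8 → X2: 27+12+9+14+25+21 = 108
00 → P5 → C4 → H1 → K5 → X2 → W8: 27+12+9+14+4+21 = 87
00 → P5 → C4 → W8 → H1 → X2 → K5: 27+12+15+20+10+4 = 88
00 → P5 → C4 → W8 → H1 → K5 → X2: 27+12+15+20+14+4 = 92
… (712 more)
00 → W8 → C4 → H1 → P5 → X2 → K5: 10+15+9+3+7+4 = 48  ← best
The minimum is 48.
One shortest path: 00 → W8 → C4 → H1 → P5 → X2 → K5.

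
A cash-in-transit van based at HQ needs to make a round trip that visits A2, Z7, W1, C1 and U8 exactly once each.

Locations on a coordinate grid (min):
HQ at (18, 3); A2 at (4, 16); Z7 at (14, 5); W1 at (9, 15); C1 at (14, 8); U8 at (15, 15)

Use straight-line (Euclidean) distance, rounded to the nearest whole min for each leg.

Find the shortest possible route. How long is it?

HQ - A2 - Z7 - W1 - C1 - U8 - HQ: 19+15+11+9+7+12 = 73
HQ - A2 - Z7 - W1 - U8 - C1 - HQ: 19+15+11+6+7+6 = 64
HQ - A2 - Z7 - C1 - W1 - U8 - HQ: 19+15+3+9+6+12 = 64
HQ - A2 - Z7 - C1 - U8 - W1 - HQ: 19+15+3+7+6+15 = 65
HQ - A2 - Z7 - U8 - W1 - C1 - HQ: 19+15+10+6+9+6 = 65
HQ - A2 - Z7 - U8 - C1 - W1 - HQ: 19+15+10+7+9+15 = 75
HQ - A2 - W1 - Z7 - C1 - U8 - HQ: 19+5+11+3+7+12 = 57
HQ - A2 - W1 - Z7 - U8 - C1 - HQ: 19+5+11+10+7+6 = 58
HQ - A2 - W1 - C1 - Z7 - U8 - HQ: 19+5+9+3+10+12 = 58
HQ - A2 - W1 - C1 - U8 - Z7 - HQ: 19+5+9+7+10+4 = 54
HQ - A2 - W1 - U8 - Z7 - C1 - HQ: 19+5+6+10+3+6 = 49
HQ - A2 - W1 - U8 - C1 - Z7 - HQ: 19+5+6+7+3+4 = 44
HQ - A2 - C1 - Z7 - W1 - U8 - HQ: 19+13+3+11+6+12 = 64
HQ - A2 - C1 - Z7 - U8 - W1 - HQ: 19+13+3+10+6+15 = 66
… (46 more)
HQ - Z7 - A2 - W1 - U8 - C1 - HQ: 4+15+5+6+7+6 = 43  ← best
The minimum is 43.
One optimal route: HQ → Z7 → A2 → W1 → U8 → C1 → HQ (or its reverse).

Minimum total distance: 43 min.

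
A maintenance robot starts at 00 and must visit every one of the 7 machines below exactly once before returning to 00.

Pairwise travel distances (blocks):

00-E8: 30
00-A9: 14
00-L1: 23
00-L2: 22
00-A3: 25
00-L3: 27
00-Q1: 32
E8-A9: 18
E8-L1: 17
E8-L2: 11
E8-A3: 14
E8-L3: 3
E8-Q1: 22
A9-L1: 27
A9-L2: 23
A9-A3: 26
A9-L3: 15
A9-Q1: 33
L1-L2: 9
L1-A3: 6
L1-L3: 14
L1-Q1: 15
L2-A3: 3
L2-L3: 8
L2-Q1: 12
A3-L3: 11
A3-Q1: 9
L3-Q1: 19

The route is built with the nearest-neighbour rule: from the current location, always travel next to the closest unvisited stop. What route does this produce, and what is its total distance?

00 → [A9:14 / L2:22 / L1:23 / A3:25 / L3:27 / E8:30 / Q1:32] → A9 (14)
A9 → [L3:15 / E8:18 / L2:23 / A3:26 / L1:27 / Q1:33] → L3 (15)
L3 → [E8:3 / L2:8 / A3:11 / L1:14 / Q1:19] → E8 (3)
E8 → [L2:11 / A3:14 / L1:17 / Q1:22] → L2 (11)
L2 → [A3:3 / L1:9 / Q1:12] → A3 (3)
A3 → [L1:6 / Q1:9] → L1 (6)
L1 → [Q1:15] → Q1 (15)
Return Q1→00: 32.
Total = 14 + 15 + 3 + 11 + 3 + 6 + 15 + 32 = 99.

Total distance 99 blocks via the nearest-neighbour route 00 → A9 → L3 → E8 → L2 → A3 → L1 → Q1 → 00.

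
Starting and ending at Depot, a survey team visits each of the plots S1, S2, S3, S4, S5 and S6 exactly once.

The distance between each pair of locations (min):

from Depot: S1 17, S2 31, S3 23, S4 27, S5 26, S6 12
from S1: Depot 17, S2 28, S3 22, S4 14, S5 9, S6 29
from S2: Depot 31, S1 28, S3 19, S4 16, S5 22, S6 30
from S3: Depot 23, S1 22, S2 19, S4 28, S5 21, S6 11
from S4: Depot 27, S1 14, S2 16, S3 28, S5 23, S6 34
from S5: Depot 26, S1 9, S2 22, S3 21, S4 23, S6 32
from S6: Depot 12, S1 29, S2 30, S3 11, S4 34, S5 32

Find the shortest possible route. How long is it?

With 6 stops there are 6!/2 = 360 distinct round trips (a route and its reverse cost the same).
Depot - S1 - S2 - S3 - S4 - S5 - S6 - Depot: 17+28+19+28+23+32+12 = 159
Depot - S1 - S2 - S3 - S4 - S6 - S5 - Depot: 17+28+19+28+34+32+26 = 184
Depot - S1 - S2 - S3 - S5 - S4 - S6 - Depot: 17+28+19+21+23+34+12 = 154
Depot - S1 - S2 - S3 - S5 - S6 - S4 - Depot: 17+28+19+21+32+34+27 = 178
Depot - S1 - S2 - S3 - S6 - S4 - S5 - Depot: 17+28+19+11+34+23+26 = 158
Depot - S1 - S2 - S3 - S6 - S5 - S4 - Depot: 17+28+19+11+32+23+27 = 157
Depot - S1 - S2 - S4 - S3 - S5 - S6 - Depot: 17+28+16+28+21+32+12 = 154
Depot - S1 - S2 - S4 - S3 - S6 - S5 - Depot: 17+28+16+28+11+32+26 = 158
… (352 more)
Depot - S1 - S5 - S4 - S2 - S3 - S6 - Depot: 17+9+23+16+19+11+12 = 107  ← best
The minimum is 107.
One optimal route: Depot → S1 → S5 → S4 → S2 → S3 → S6 → Depot (or its reverse).

Shortest round trip = 107 min.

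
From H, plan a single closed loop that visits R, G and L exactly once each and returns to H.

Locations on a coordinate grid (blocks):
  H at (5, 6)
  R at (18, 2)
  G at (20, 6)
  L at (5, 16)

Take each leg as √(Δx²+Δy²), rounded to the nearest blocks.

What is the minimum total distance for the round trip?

Minimum total distance: 46 blocks.

There are 3 distinct closed tours to check (reversals are equivalent).
H→R→G→L→H: 14+4+18+10 = 46
H→R→L→G→H: 14+19+18+15 = 66
H→G→R→L→H: 15+4+19+10 = 48
The minimum is 46.
One optimal route: H → R → G → L → H (or its reverse).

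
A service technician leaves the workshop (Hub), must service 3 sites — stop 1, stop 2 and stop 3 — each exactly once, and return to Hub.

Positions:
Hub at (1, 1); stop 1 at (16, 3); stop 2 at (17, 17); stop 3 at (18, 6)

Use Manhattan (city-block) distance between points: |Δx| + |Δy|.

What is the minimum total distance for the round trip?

With 3 stops there are 3!/2 = 3 distinct round trips (a route and its reverse cost the same).
Hub→stop 1→stop 2→stop 3→Hub: 17+15+12+22 = 66
Hub→stop 1→stop 3→stop 2→Hub: 17+5+12+32 = 66
Hub→stop 2→stop 1→stop 3→Hub: 32+15+5+22 = 74
The minimum is 66.
One optimal route: Hub → stop 1 → stop 2 → stop 3 → Hub (or its reverse).

Shortest round trip = 66.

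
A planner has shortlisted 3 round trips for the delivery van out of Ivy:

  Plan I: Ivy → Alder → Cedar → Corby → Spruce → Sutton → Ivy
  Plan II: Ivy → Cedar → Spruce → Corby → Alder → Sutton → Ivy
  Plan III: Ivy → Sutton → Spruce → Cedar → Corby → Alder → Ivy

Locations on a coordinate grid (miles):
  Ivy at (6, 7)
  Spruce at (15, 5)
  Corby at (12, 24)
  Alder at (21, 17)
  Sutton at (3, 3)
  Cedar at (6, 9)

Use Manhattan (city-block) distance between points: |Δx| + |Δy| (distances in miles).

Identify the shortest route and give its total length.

Plan I: 25 + 23 + 21 + 22 + 14 + 7 = 112
Plan II: 2 + 13 + 22 + 16 + 32 + 7 = 92
Plan III: 7 + 14 + 13 + 21 + 16 + 25 = 96

92 miles — Plan II is the shortest.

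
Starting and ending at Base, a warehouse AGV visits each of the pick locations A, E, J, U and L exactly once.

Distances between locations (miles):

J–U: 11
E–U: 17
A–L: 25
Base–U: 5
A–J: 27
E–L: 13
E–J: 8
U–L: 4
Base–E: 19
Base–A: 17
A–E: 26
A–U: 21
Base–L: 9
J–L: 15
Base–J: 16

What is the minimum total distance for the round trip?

Base - A - E - J - U - L - Base: 17+26+8+11+4+9 = 75
Base - A - E - J - L - U - Base: 17+26+8+15+4+5 = 75
Base - A - E - U - J - L - Base: 17+26+17+11+15+9 = 95
Base - A - E - U - L - J - Base: 17+26+17+4+15+16 = 95
Base - A - E - L - J - U - Base: 17+26+13+15+11+5 = 87
Base - A - E - L - U - J - Base: 17+26+13+4+11+16 = 87
Base - A - J - E - U - L - Base: 17+27+8+17+4+9 = 82
Base - A - J - E - L - U - Base: 17+27+8+13+4+5 = 74
Base - A - J - U - E - L - Base: 17+27+11+17+13+9 = 94
Base - A - J - U - L - E - Base: 17+27+11+4+13+19 = 91
Base - A - J - L - E - U - Base: 17+27+15+13+17+5 = 94
Base - A - J - L - U - E - Base: 17+27+15+4+17+19 = 99
Base - A - U - E - J - L - Base: 17+21+17+8+15+9 = 87
Base - A - U - E - L - J - Base: 17+21+17+13+15+16 = 99
… (46 more)
The minimum is 74.
One optimal route: Base → A → J → E → L → U → Base (or its reverse).

Minimum total distance: 74 miles.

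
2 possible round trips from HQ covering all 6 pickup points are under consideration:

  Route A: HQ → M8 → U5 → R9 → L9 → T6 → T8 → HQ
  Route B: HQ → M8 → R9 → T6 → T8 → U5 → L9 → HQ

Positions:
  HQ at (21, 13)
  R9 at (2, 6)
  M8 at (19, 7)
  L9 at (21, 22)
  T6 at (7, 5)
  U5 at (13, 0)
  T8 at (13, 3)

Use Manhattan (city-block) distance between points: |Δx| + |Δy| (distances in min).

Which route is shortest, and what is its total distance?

Route A: 8 + 13 + 17 + 35 + 31 + 8 + 18 = 130
Route B: 8 + 18 + 6 + 8 + 3 + 30 + 9 = 82

82 min — Route B is the shortest.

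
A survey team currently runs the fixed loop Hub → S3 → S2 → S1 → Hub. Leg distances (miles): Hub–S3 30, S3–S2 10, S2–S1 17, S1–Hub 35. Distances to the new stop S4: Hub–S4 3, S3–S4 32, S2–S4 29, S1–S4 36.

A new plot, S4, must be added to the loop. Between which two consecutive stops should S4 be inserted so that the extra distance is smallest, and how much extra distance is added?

Insertion cost between consecutive stops i–j is d(i,S4) + d(S4,j) − d(i,j):
  between Hub and S3: 3 + 32 − 30 = 5
  between S3 and S2: 32 + 29 − 10 = 51
  between S2 and S1: 29 + 36 − 17 = 48
  between S1 and Hub: 36 + 3 − 35 = 4
Cheapest insertion is between S1 and Hub, adding 4.
New total = 92 + 4 = 96.

Adding 4 miles by placing S4 on the S1–Hub leg.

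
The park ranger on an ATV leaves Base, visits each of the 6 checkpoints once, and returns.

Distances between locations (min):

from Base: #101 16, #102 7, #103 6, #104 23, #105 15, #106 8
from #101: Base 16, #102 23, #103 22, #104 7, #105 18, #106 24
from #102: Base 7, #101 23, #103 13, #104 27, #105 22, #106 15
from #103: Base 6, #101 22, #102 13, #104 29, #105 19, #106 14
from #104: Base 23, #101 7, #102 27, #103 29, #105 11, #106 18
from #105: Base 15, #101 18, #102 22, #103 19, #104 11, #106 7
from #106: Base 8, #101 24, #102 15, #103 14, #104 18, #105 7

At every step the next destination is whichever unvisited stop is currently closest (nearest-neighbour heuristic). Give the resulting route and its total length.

75 min along Base → #103 → #102 → #106 → #105 → #104 → #101 → Base.

Base → [#103:6 / #102:7 / #106:8 / #105:15 / #101:16 / #104:23] → #103 (6)
#103 → [#102:13 / #106:14 / #105:19 / #101:22 / #104:29] → #102 (13)
#102 → [#106:15 / #105:22 / #101:23 / #104:27] → #106 (15)
#106 → [#105:7 / #104:18 / #101:24] → #105 (7)
#105 → [#104:11 / #101:18] → #104 (11)
#104 → [#101:7] → #101 (7)
Return #101→Base: 16.
Total = 6 + 13 + 15 + 7 + 11 + 7 + 16 = 75.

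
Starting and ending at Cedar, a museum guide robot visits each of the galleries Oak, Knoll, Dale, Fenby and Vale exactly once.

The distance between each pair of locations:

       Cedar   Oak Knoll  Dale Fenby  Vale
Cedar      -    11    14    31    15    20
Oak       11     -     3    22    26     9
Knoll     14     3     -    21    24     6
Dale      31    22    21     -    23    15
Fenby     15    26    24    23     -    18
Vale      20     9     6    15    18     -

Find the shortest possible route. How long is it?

Cedar → Oak → Knoll → Dale → Fenby → Vale → Cedar: 11+3+21+23+18+20 = 96
Cedar → Oak → Knoll → Dale → Vale → Fenby → Cedar: 11+3+21+15+18+15 = 83
Cedar → Oak → Knoll → Fenby → Dale → Vale → Cedar: 11+3+24+23+15+20 = 96
Cedar → Oak → Knoll → Fenby → Vale → Dale → Cedar: 11+3+24+18+15+31 = 102
Cedar → Oak → Knoll → Vale → Dale → Fenby → Cedar: 11+3+6+15+23+15 = 73
Cedar → Oak → Knoll → Vale → Fenby → Dale → Cedar: 11+3+6+18+23+31 = 92
Cedar → Oak → Dale → Knoll → Fenby → Vale → Cedar: 11+22+21+24+18+20 = 116
Cedar → Oak → Dale → Knoll → Vale → Fenby → Cedar: 11+22+21+6+18+15 = 93
Cedar → Oak → Dale → Fenby → Knoll → Vale → Cedar: 11+22+23+24+6+20 = 106
Cedar → Oak → Dale → Fenby → Vale → Knoll → Cedar: 11+22+23+18+6+14 = 94
Cedar → Oak → Dale → Vale → Knoll → Fenby → Cedar: 11+22+15+6+24+15 = 93
Cedar → Oak → Dale → Vale → Fenby → Knoll → Cedar: 11+22+15+18+24+14 = 104
Cedar → Oak → Fenby → Knoll → Dale → Vale → Cedar: 11+26+24+21+15+20 = 117
Cedar → Oak → Fenby → Knoll → Vale → Dale → Cedar: 11+26+24+6+15+31 = 113
… (46 more)
The minimum is 73.
One optimal route: Cedar → Oak → Knoll → Vale → Dale → Fenby → Cedar (or its reverse).

Minimum total distance: 73.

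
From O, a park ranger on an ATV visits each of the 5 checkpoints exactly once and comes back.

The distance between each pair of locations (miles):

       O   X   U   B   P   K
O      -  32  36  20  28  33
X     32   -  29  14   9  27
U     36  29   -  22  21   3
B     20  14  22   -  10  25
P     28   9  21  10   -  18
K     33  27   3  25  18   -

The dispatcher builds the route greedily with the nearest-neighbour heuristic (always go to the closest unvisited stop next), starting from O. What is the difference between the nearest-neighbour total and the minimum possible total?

Excess over optimum: 5 miles.

O: B=20, P=28, X=32, K=33, U=36 ⇒ B
B: P=10, X=14, U=22, K=25 ⇒ P
P: X=9, K=18, U=21 ⇒ X
X: K=27, U=29 ⇒ K
K: U=3 ⇒ U
NN route O → B → P → X → K → U → O costs 105.
Optimal: O → U → K → P → X → B → O costs 100 (by enumerating all 60 distinct tours).
Excess = 105 − 100 = 5.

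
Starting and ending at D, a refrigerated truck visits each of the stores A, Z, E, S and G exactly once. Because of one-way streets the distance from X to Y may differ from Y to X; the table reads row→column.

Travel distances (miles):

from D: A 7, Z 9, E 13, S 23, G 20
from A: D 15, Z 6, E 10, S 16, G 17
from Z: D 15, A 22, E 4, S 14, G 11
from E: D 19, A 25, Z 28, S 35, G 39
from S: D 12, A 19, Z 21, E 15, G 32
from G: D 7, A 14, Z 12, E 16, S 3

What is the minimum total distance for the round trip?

D - A - Z - E - S - G - D: 7+6+4+35+32+7 = 91
D - A - Z - E - G - S - D: 7+6+4+39+3+12 = 71
D - A - Z - S - E - G - D: 7+6+14+15+39+7 = 88
D - A - Z - S - G - E - D: 7+6+14+32+16+19 = 94
D - A - Z - G - E - S - D: 7+6+11+16+35+12 = 87
D - A - Z - G - S - E - D: 7+6+11+3+15+19 = 61
D - A - E - Z - S - G - D: 7+10+28+14+32+7 = 98
D - A - E - Z - G - S - D: 7+10+28+11+3+12 = 71
D - A - E - S - Z - G - D: 7+10+35+21+11+7 = 91
D - A - E - S - G - Z - D: 7+10+35+32+12+15 = 111
D - A - E - G - Z - S - D: 7+10+39+12+14+12 = 94
D - A - E - G - S - Z - D: 7+10+39+3+21+15 = 95
D - A - S - Z - E - G - D: 7+16+21+4+39+7 = 94
D - A - S - Z - G - E - D: 7+16+21+11+16+19 = 90
… (106 more)
The minimum is 61.
One optimal route: D → A → Z → G → S → E → D.

61 miles — the shortest possible round trip.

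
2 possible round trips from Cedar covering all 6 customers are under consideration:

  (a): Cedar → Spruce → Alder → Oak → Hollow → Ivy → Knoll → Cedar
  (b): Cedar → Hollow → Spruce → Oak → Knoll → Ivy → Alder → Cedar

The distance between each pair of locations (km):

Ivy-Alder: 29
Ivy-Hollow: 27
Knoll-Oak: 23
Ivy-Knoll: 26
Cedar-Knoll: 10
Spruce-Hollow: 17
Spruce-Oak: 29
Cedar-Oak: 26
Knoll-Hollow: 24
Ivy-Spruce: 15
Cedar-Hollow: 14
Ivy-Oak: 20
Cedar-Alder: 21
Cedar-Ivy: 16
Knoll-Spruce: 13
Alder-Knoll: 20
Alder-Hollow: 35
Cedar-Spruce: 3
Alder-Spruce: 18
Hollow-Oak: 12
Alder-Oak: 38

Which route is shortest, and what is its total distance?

Shortest is (a), total 134 km.

(a): 3 + 18 + 38 + 12 + 27 + 26 + 10 = 134
(b): 14 + 17 + 29 + 23 + 26 + 29 + 21 = 159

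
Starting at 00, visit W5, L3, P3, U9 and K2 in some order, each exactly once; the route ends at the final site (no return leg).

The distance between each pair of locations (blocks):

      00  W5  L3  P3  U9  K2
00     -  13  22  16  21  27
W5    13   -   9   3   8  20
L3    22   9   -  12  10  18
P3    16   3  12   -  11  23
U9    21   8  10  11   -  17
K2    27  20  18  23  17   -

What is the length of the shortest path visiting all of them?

55 blocks — the minimum one-way total.

There are 5! = 120 possible orderings.
00 - W5 - L3 - P3 - U9 - K2: 13+9+12+11+17 = 62
00 - W5 - L3 - P3 - K2 - U9: 13+9+12+23+17 = 74
00 - W5 - L3 - U9 - P3 - K2: 13+9+10+11+23 = 66
00 - W5 - L3 - U9 - K2 - P3: 13+9+10+17+23 = 72
00 - W5 - L3 - K2 - P3 - U9: 13+9+18+23+11 = 74
00 - W5 - L3 - K2 - U9 - P3: 13+9+18+17+11 = 68
00 - W5 - P3 - L3 - U9 - K2: 13+3+12+10+17 = 55
00 - W5 - P3 - L3 - K2 - U9: 13+3+12+18+17 = 63
00 - W5 - P3 - U9 - L3 - K2: 13+3+11+10+18 = 55
00 - W5 - P3 - U9 - K2 - L3: 13+3+11+17+18 = 62
00 - W5 - P3 - K2 - L3 - U9: 13+3+23+18+10 = 67
00 - W5 - P3 - K2 - U9 - L3: 13+3+23+17+10 = 66
00 - W5 - U9 - L3 - P3 - K2: 13+8+10+12+23 = 66
00 - W5 - U9 - L3 - K2 - P3: 13+8+10+18+23 = 72
… (106 more)
The minimum is 55.
One shortest path: 00 → W5 → P3 → L3 → U9 → K2.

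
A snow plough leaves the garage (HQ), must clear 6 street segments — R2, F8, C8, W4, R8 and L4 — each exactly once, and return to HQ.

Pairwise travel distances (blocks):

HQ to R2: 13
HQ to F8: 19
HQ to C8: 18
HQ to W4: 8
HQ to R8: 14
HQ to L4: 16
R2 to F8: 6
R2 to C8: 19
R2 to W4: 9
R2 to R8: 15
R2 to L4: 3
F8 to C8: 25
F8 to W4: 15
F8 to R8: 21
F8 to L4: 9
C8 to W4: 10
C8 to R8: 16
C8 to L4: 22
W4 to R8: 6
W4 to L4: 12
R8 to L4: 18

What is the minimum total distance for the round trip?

HQ → R2 → F8 → C8 → W4 → R8 → L4 → HQ: 13+6+25+10+6+18+16 = 94
HQ → R2 → F8 → C8 → W4 → L4 → R8 → HQ: 13+6+25+10+12+18+14 = 98
HQ → R2 → F8 → C8 → R8 → W4 → L4 → HQ: 13+6+25+16+6+12+16 = 94
HQ → R2 → F8 → C8 → R8 → L4 → W4 → HQ: 13+6+25+16+18+12+8 = 98
HQ → R2 → F8 → C8 → L4 → W4 → R8 → HQ: 13+6+25+22+12+6+14 = 98
HQ → R2 → F8 → C8 → L4 → R8 → W4 → HQ: 13+6+25+22+18+6+8 = 98
HQ → R2 → F8 → W4 → C8 → R8 → L4 → HQ: 13+6+15+10+16+18+16 = 94
HQ → R2 → F8 → W4 → C8 → L4 → R8 → HQ: 13+6+15+10+22+18+14 = 98
… (352 more)
HQ → R2 → F8 → L4 → C8 → W4 → R8 → HQ: 13+6+9+22+10+6+14 = 80  ← best
The minimum is 80.
One optimal route: HQ → R2 → F8 → L4 → C8 → W4 → R8 → HQ (or its reverse).

80 blocks — the shortest possible round trip.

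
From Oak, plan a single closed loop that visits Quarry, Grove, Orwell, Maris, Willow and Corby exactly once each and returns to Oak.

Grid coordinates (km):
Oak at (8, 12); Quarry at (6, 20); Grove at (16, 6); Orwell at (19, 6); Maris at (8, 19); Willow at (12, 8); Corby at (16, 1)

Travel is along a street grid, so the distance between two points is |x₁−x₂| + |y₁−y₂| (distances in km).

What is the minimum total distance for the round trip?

With 6 stops there are 6!/2 = 360 distinct round trips (a route and its reverse cost the same).
Oak - Quarry - Grove - Orwell - Maris - Willow - Corby - Oak: 10+24+3+24+15+11+19 = 106
Oak - Quarry - Grove - Orwell - Maris - Corby - Willow - Oak: 10+24+3+24+26+11+8 = 106
Oak - Quarry - Grove - Orwell - Willow - Maris - Corby - Oak: 10+24+3+9+15+26+19 = 106
Oak - Quarry - Grove - Orwell - Willow - Corby - Maris - Oak: 10+24+3+9+11+26+7 = 90
Oak - Quarry - Grove - Orwell - Corby - Maris - Willow - Oak: 10+24+3+8+26+15+8 = 94
Oak - Quarry - Grove - Orwell - Corby - Willow - Maris - Oak: 10+24+3+8+11+15+7 = 78
Oak - Quarry - Grove - Maris - Orwell - Willow - Corby - Oak: 10+24+21+24+9+11+19 = 118
Oak - Quarry - Grove - Maris - Orwell - Corby - Willow - Oak: 10+24+21+24+8+11+8 = 106
… (352 more)
Oak - Quarry - Maris - Grove - Orwell - Corby - Willow - Oak: 10+3+21+3+8+11+8 = 64  ← best
The minimum is 64.
One optimal route: Oak → Quarry → Maris → Grove → Orwell → Corby → Willow → Oak (or its reverse).

Minimum total distance: 64 km.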